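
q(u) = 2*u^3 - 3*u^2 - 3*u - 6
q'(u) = 6*u^2 - 6*u - 3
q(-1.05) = -8.47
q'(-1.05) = 9.92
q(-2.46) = -46.55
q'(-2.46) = 48.07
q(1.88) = -8.95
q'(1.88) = 6.93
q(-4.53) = -239.89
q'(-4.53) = 147.31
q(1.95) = -8.43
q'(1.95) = 8.12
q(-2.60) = -53.63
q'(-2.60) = 53.16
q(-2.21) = -35.61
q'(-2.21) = 39.56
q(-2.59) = -53.10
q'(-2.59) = 52.79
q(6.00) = 300.00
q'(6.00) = 177.00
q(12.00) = 2982.00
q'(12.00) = 789.00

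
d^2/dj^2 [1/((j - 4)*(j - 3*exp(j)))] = (2*(1 - 3*exp(j))*(j - 4)*(j - 3*exp(j)) + 3*(j - 4)^2*(j - 3*exp(j))*exp(j) + 2*(j - 4)^2*(3*exp(j) - 1)^2 + 2*(j - 3*exp(j))^2)/((j - 4)^3*(j - 3*exp(j))^3)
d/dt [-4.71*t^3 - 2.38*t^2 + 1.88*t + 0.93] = -14.13*t^2 - 4.76*t + 1.88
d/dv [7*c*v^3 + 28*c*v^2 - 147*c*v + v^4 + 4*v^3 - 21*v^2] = 21*c*v^2 + 56*c*v - 147*c + 4*v^3 + 12*v^2 - 42*v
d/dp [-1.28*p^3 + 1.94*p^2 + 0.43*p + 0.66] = -3.84*p^2 + 3.88*p + 0.43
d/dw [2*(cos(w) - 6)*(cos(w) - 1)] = 2*(7 - 2*cos(w))*sin(w)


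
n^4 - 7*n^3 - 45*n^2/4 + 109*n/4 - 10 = (n - 8)*(n - 1)*(n - 1/2)*(n + 5/2)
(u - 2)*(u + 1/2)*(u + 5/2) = u^3 + u^2 - 19*u/4 - 5/2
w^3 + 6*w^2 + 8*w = w*(w + 2)*(w + 4)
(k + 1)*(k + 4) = k^2 + 5*k + 4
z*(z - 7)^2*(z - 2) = z^4 - 16*z^3 + 77*z^2 - 98*z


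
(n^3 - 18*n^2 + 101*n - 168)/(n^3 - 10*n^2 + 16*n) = (n^2 - 10*n + 21)/(n*(n - 2))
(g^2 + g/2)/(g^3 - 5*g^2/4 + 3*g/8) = 4*(2*g + 1)/(8*g^2 - 10*g + 3)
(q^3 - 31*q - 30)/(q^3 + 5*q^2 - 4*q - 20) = (q^2 - 5*q - 6)/(q^2 - 4)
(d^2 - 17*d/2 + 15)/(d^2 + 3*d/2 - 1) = (2*d^2 - 17*d + 30)/(2*d^2 + 3*d - 2)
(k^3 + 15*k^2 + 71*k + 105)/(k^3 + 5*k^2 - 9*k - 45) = (k + 7)/(k - 3)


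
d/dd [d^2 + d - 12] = 2*d + 1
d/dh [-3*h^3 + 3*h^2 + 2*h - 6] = -9*h^2 + 6*h + 2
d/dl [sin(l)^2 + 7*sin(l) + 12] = (2*sin(l) + 7)*cos(l)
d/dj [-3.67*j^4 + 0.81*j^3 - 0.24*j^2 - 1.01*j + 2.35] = -14.68*j^3 + 2.43*j^2 - 0.48*j - 1.01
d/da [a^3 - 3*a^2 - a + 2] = 3*a^2 - 6*a - 1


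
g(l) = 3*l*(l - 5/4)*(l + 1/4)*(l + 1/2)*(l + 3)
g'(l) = 3*l*(l - 5/4)*(l + 1/4)*(l + 1/2) + 3*l*(l - 5/4)*(l + 1/4)*(l + 3) + 3*l*(l - 5/4)*(l + 1/2)*(l + 3) + 3*l*(l + 1/4)*(l + 1/2)*(l + 3) + 3*(l - 5/4)*(l + 1/4)*(l + 1/2)*(l + 3) = 15*l^4 + 30*l^3 - 333*l^2/16 - 249*l/16 - 45/32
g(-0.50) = 0.00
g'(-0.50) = -1.64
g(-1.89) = 45.05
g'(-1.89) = -57.48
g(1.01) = -5.55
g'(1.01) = 8.16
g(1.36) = 5.86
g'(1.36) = 65.71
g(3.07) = 1205.94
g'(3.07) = 1955.13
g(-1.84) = 42.16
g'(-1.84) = -58.18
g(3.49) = 2271.35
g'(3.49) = 3191.36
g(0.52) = -3.15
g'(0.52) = -9.81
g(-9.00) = -123499.69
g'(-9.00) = 74997.84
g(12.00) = 888890.62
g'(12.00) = 359694.84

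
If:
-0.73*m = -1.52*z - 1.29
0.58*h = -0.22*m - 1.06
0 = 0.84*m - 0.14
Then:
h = -1.89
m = 0.17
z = -0.77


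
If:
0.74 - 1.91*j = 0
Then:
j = 0.39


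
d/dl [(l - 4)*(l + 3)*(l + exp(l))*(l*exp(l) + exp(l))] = (l^4 + 2*l^3*exp(l) + 4*l^3 + 3*l^2*exp(l) - 13*l^2 - 26*l*exp(l) - 38*l - 37*exp(l) - 12)*exp(l)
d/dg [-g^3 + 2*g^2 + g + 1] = -3*g^2 + 4*g + 1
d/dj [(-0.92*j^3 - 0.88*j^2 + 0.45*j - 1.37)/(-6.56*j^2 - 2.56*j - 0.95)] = (6.0352*j^4 + 4.7104*j^3 + 7.8268*j^2 - 16.3024*j - 3.9347)/(43.0336*j^4 + 33.5872*j^3 + 19.0176*j^2 + 4.864*j + 0.9025)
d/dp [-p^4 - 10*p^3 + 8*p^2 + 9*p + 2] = -4*p^3 - 30*p^2 + 16*p + 9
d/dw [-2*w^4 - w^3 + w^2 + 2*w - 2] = -8*w^3 - 3*w^2 + 2*w + 2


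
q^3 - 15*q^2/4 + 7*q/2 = q*(q - 2)*(q - 7/4)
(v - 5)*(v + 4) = v^2 - v - 20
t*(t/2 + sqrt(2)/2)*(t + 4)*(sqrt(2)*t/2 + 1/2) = sqrt(2)*t^4/4 + 3*t^3/4 + sqrt(2)*t^3 + sqrt(2)*t^2/4 + 3*t^2 + sqrt(2)*t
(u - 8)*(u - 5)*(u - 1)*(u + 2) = u^4 - 12*u^3 + 25*u^2 + 66*u - 80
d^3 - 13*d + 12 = (d - 3)*(d - 1)*(d + 4)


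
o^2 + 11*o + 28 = (o + 4)*(o + 7)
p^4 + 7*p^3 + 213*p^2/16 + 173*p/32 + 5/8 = (p + 1/4)^2*(p + 5/2)*(p + 4)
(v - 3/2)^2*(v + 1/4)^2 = v^4 - 5*v^3/2 + 13*v^2/16 + 15*v/16 + 9/64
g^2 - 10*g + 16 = (g - 8)*(g - 2)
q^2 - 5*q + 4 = (q - 4)*(q - 1)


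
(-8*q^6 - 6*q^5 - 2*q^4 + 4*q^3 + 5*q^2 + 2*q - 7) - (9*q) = -8*q^6 - 6*q^5 - 2*q^4 + 4*q^3 + 5*q^2 - 7*q - 7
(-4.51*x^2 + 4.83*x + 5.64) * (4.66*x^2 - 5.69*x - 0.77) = -21.0166*x^4 + 48.1697*x^3 + 2.2724*x^2 - 35.8107*x - 4.3428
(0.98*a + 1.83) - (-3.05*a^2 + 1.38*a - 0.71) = 3.05*a^2 - 0.4*a + 2.54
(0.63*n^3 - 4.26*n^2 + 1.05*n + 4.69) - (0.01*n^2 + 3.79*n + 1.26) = 0.63*n^3 - 4.27*n^2 - 2.74*n + 3.43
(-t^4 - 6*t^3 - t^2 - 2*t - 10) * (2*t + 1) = -2*t^5 - 13*t^4 - 8*t^3 - 5*t^2 - 22*t - 10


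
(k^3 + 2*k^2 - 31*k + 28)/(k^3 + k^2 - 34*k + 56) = (k - 1)/(k - 2)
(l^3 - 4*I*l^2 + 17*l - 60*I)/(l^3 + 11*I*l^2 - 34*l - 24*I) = (l^2 - 8*I*l - 15)/(l^2 + 7*I*l - 6)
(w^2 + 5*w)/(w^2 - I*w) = (w + 5)/(w - I)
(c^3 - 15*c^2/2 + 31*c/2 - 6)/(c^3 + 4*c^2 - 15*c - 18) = (c^2 - 9*c/2 + 2)/(c^2 + 7*c + 6)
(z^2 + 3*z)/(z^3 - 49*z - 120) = z/(z^2 - 3*z - 40)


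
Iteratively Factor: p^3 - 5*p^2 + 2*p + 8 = (p - 4)*(p^2 - p - 2) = (p - 4)*(p + 1)*(p - 2)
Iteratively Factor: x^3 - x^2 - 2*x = (x + 1)*(x^2 - 2*x) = x*(x + 1)*(x - 2)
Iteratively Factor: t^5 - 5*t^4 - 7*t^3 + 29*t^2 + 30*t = (t + 1)*(t^4 - 6*t^3 - t^2 + 30*t) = t*(t + 1)*(t^3 - 6*t^2 - t + 30) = t*(t - 5)*(t + 1)*(t^2 - t - 6) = t*(t - 5)*(t - 3)*(t + 1)*(t + 2)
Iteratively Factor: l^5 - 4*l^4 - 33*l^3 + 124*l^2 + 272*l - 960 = (l - 3)*(l^4 - l^3 - 36*l^2 + 16*l + 320) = (l - 3)*(l + 4)*(l^3 - 5*l^2 - 16*l + 80) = (l - 3)*(l + 4)^2*(l^2 - 9*l + 20) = (l - 4)*(l - 3)*(l + 4)^2*(l - 5)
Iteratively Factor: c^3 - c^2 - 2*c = (c - 2)*(c^2 + c) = (c - 2)*(c + 1)*(c)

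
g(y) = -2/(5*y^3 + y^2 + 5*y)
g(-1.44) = 0.10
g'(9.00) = 0.00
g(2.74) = -0.02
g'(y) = -2*(-15*y^2 - 2*y - 5)/(5*y^3 + y^2 + 5*y)^2 = 2*(15*y^2 + 2*y + 5)/(y^2*(5*y^2 + y + 5)^2)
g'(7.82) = 0.00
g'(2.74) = 0.02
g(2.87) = -0.01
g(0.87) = -0.24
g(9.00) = 0.00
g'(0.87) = 0.51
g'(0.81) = 0.61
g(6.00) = 0.00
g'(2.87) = 0.01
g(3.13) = -0.01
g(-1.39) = 0.11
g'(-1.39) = 0.18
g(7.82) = -0.00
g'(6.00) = 0.00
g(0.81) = -0.27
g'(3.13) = 0.01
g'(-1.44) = 0.17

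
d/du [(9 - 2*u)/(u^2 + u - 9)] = (-2*u^2 - 2*u + (2*u - 9)*(2*u + 1) + 18)/(u^2 + u - 9)^2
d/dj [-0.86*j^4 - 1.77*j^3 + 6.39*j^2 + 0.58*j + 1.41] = -3.44*j^3 - 5.31*j^2 + 12.78*j + 0.58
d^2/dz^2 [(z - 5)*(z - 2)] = 2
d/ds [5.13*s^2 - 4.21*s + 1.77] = 10.26*s - 4.21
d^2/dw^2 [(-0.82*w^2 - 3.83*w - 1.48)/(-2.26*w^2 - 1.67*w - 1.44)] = (7.105427357601e-15*w^4 + 32.934528*w^3 + 29.34384*w^2 - 41.271216*w - 16.397944)/(11.543176*w^6 + 25.589076*w^5 + 40.973574*w^4 + 37.266551*w^3 + 26.107056*w^2 + 10.388736*w + 2.985984)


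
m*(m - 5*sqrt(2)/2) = m^2 - 5*sqrt(2)*m/2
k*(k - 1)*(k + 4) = k^3 + 3*k^2 - 4*k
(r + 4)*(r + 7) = r^2 + 11*r + 28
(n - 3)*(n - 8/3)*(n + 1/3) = n^3 - 16*n^2/3 + 55*n/9 + 8/3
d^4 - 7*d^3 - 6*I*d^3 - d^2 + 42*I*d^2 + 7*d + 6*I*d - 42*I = (d - 7)*(d - 6*I)*(-I*d - I)*(I*d - I)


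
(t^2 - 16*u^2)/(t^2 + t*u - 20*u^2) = (t + 4*u)/(t + 5*u)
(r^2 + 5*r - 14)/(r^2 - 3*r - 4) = (-r^2 - 5*r + 14)/(-r^2 + 3*r + 4)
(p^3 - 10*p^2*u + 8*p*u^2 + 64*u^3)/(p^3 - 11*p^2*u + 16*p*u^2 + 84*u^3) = (p^2 - 12*p*u + 32*u^2)/(p^2 - 13*p*u + 42*u^2)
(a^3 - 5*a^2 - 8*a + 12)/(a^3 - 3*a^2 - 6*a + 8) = (a - 6)/(a - 4)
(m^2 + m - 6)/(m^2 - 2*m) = (m + 3)/m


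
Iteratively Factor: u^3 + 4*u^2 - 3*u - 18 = (u + 3)*(u^2 + u - 6) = (u + 3)^2*(u - 2)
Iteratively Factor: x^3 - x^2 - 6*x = (x + 2)*(x^2 - 3*x) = (x - 3)*(x + 2)*(x)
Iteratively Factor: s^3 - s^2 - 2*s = (s)*(s^2 - s - 2) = s*(s + 1)*(s - 2)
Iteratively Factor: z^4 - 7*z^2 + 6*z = (z - 2)*(z^3 + 2*z^2 - 3*z) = z*(z - 2)*(z^2 + 2*z - 3) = z*(z - 2)*(z + 3)*(z - 1)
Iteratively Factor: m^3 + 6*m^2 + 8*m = (m)*(m^2 + 6*m + 8) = m*(m + 2)*(m + 4)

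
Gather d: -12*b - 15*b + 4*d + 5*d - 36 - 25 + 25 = -27*b + 9*d - 36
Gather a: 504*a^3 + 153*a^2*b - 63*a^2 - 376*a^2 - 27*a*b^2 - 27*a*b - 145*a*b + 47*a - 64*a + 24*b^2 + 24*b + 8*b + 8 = 504*a^3 + a^2*(153*b - 439) + a*(-27*b^2 - 172*b - 17) + 24*b^2 + 32*b + 8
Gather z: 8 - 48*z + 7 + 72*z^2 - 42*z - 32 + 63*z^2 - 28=135*z^2 - 90*z - 45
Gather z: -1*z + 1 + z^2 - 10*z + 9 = z^2 - 11*z + 10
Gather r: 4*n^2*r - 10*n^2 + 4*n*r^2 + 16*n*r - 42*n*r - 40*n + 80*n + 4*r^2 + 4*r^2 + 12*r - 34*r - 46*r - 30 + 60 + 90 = -10*n^2 + 40*n + r^2*(4*n + 8) + r*(4*n^2 - 26*n - 68) + 120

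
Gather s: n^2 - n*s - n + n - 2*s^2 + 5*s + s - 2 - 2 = n^2 - 2*s^2 + s*(6 - n) - 4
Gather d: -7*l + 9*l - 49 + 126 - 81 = 2*l - 4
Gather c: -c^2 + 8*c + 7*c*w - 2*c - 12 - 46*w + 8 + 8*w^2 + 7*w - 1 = -c^2 + c*(7*w + 6) + 8*w^2 - 39*w - 5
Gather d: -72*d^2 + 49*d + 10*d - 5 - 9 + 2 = -72*d^2 + 59*d - 12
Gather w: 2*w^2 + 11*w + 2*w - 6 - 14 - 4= 2*w^2 + 13*w - 24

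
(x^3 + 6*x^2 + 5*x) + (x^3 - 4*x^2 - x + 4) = 2*x^3 + 2*x^2 + 4*x + 4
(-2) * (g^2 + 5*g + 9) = -2*g^2 - 10*g - 18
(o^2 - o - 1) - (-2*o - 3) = o^2 + o + 2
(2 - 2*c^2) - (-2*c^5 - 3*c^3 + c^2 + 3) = 2*c^5 + 3*c^3 - 3*c^2 - 1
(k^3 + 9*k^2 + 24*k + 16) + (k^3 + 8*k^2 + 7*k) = 2*k^3 + 17*k^2 + 31*k + 16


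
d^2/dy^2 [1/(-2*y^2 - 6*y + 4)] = (y^2 + 3*y - (2*y + 3)^2 - 2)/(y^2 + 3*y - 2)^3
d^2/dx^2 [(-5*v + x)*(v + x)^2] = -6*v + 6*x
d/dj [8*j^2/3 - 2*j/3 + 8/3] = 16*j/3 - 2/3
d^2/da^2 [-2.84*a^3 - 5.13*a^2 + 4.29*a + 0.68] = -17.04*a - 10.26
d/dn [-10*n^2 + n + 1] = 1 - 20*n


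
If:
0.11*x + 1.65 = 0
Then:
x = -15.00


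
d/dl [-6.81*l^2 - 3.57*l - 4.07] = -13.62*l - 3.57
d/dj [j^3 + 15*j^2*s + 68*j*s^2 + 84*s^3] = 3*j^2 + 30*j*s + 68*s^2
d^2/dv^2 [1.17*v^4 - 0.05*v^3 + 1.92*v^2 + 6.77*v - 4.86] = 14.04*v^2 - 0.3*v + 3.84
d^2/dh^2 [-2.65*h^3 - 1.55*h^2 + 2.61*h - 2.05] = -15.9*h - 3.1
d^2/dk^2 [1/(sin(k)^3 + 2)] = 3*(-3*sin(k)^5 + 4*sin(k)^3 + 6*sin(k)^2 - 4)*sin(k)/(sin(k)^3 + 2)^3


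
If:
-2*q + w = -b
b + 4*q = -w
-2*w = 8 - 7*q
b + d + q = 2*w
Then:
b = 4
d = -12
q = 0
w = -4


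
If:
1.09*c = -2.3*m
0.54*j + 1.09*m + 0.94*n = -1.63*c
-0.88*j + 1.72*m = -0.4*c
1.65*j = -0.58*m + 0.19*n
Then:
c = 0.00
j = 0.00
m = 0.00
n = 0.00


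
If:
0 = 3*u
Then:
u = 0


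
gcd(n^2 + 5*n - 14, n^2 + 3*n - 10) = n - 2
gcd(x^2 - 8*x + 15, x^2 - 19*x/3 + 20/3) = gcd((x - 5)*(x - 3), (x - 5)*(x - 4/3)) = x - 5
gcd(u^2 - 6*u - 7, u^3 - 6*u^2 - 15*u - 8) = u + 1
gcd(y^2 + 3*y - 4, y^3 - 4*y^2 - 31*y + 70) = 1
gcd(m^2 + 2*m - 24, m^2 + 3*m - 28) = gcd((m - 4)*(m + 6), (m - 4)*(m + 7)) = m - 4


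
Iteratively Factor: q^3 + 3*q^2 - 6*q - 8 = (q - 2)*(q^2 + 5*q + 4) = (q - 2)*(q + 1)*(q + 4)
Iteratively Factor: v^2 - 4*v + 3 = (v - 3)*(v - 1)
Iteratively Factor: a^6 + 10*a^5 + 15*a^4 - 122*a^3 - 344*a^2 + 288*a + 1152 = (a - 3)*(a^5 + 13*a^4 + 54*a^3 + 40*a^2 - 224*a - 384) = (a - 3)*(a + 4)*(a^4 + 9*a^3 + 18*a^2 - 32*a - 96) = (a - 3)*(a + 4)^2*(a^3 + 5*a^2 - 2*a - 24) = (a - 3)*(a - 2)*(a + 4)^2*(a^2 + 7*a + 12) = (a - 3)*(a - 2)*(a + 3)*(a + 4)^2*(a + 4)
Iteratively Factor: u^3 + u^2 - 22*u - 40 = (u + 2)*(u^2 - u - 20) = (u - 5)*(u + 2)*(u + 4)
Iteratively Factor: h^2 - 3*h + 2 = (h - 1)*(h - 2)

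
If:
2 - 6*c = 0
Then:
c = 1/3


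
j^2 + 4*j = j*(j + 4)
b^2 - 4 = (b - 2)*(b + 2)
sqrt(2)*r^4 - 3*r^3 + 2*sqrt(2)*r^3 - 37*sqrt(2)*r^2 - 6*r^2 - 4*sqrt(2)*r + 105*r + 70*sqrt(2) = (r - 5)*(r + 7)*(r - 2*sqrt(2))*(sqrt(2)*r + 1)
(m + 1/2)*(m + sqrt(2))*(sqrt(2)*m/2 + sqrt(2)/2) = sqrt(2)*m^3/2 + m^2 + 3*sqrt(2)*m^2/4 + sqrt(2)*m/4 + 3*m/2 + 1/2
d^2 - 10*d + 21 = (d - 7)*(d - 3)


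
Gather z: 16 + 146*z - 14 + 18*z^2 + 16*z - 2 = 18*z^2 + 162*z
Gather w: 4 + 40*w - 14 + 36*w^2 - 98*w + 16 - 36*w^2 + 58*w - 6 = 0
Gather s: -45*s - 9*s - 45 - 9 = -54*s - 54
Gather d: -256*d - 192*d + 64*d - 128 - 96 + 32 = -384*d - 192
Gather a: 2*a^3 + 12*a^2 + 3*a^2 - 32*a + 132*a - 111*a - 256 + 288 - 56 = 2*a^3 + 15*a^2 - 11*a - 24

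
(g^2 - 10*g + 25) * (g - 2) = g^3 - 12*g^2 + 45*g - 50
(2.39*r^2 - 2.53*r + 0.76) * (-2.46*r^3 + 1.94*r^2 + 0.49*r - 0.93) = -5.8794*r^5 + 10.8604*r^4 - 5.6067*r^3 - 1.988*r^2 + 2.7253*r - 0.7068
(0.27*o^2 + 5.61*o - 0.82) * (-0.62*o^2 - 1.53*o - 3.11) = -0.1674*o^4 - 3.8913*o^3 - 8.9146*o^2 - 16.1925*o + 2.5502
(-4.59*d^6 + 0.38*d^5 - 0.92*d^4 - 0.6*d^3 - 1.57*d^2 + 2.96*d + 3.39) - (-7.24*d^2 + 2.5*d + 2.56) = -4.59*d^6 + 0.38*d^5 - 0.92*d^4 - 0.6*d^3 + 5.67*d^2 + 0.46*d + 0.83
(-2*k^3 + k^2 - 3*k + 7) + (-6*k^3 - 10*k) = -8*k^3 + k^2 - 13*k + 7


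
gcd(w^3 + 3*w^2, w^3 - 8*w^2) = w^2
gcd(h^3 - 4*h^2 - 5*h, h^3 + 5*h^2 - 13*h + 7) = 1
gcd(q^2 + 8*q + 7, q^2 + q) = q + 1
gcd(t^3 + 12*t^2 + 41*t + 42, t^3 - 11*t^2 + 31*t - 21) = 1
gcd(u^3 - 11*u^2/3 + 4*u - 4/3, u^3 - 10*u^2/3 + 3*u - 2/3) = u^2 - 3*u + 2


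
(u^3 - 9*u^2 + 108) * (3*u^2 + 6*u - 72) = 3*u^5 - 21*u^4 - 126*u^3 + 972*u^2 + 648*u - 7776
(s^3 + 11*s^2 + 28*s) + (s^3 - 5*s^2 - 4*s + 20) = 2*s^3 + 6*s^2 + 24*s + 20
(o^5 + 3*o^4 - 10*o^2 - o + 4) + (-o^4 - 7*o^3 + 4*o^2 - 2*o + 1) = o^5 + 2*o^4 - 7*o^3 - 6*o^2 - 3*o + 5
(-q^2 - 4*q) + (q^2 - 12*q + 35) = 35 - 16*q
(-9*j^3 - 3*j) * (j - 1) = -9*j^4 + 9*j^3 - 3*j^2 + 3*j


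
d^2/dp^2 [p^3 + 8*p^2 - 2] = 6*p + 16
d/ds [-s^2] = -2*s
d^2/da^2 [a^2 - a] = 2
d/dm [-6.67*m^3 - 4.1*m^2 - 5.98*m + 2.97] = -20.01*m^2 - 8.2*m - 5.98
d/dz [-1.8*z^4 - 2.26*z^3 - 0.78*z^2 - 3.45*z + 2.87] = -7.2*z^3 - 6.78*z^2 - 1.56*z - 3.45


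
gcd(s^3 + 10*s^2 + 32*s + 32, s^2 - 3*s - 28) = s + 4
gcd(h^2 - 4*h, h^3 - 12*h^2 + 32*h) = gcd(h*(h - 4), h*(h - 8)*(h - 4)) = h^2 - 4*h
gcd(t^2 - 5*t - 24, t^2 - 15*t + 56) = t - 8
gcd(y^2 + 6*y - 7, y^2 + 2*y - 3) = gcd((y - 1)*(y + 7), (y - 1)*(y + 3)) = y - 1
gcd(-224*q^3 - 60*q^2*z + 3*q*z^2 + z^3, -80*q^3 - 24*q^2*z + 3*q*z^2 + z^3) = 4*q + z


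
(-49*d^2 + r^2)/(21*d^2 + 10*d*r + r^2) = (-7*d + r)/(3*d + r)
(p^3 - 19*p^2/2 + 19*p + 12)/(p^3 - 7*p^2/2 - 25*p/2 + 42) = (2*p^2 - 11*p - 6)/(2*p^2 + p - 21)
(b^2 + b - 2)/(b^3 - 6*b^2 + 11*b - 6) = (b + 2)/(b^2 - 5*b + 6)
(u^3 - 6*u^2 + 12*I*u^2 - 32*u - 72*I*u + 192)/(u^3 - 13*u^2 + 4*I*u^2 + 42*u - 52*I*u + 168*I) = (u + 8*I)/(u - 7)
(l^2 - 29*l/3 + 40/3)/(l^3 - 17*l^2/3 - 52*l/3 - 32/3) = (3*l - 5)/(3*l^2 + 7*l + 4)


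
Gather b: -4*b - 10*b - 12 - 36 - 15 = -14*b - 63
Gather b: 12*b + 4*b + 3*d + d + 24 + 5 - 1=16*b + 4*d + 28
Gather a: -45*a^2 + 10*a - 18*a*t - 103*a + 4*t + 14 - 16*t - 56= -45*a^2 + a*(-18*t - 93) - 12*t - 42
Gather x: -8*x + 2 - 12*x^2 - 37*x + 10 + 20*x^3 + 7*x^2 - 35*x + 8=20*x^3 - 5*x^2 - 80*x + 20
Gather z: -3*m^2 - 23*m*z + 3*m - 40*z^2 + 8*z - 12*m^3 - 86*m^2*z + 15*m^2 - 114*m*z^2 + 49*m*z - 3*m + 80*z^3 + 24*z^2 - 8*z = -12*m^3 + 12*m^2 + 80*z^3 + z^2*(-114*m - 16) + z*(-86*m^2 + 26*m)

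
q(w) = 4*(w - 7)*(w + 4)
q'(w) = 8*w - 12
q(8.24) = 60.71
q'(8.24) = 53.92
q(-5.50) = 75.00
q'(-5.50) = -56.00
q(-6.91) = 161.91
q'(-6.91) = -67.28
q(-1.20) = -91.84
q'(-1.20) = -21.60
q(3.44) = -105.95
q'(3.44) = 15.52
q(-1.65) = -81.31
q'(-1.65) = -25.20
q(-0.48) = -105.32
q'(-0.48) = -15.84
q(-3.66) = -14.50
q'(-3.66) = -41.28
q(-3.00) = -40.00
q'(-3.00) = -36.00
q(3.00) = -112.00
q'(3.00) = 12.00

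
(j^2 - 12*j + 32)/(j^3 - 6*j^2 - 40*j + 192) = 1/(j + 6)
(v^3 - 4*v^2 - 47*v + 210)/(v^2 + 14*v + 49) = (v^2 - 11*v + 30)/(v + 7)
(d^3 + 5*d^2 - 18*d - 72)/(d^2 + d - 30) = (d^2 - d - 12)/(d - 5)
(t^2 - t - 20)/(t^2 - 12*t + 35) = (t + 4)/(t - 7)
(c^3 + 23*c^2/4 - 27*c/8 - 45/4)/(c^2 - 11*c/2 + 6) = (4*c^2 + 29*c + 30)/(4*(c - 4))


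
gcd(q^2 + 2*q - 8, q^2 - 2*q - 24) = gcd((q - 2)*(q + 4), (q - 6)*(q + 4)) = q + 4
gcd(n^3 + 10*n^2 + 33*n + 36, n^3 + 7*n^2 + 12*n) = n^2 + 7*n + 12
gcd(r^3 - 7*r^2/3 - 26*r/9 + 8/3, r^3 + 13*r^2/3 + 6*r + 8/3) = r + 4/3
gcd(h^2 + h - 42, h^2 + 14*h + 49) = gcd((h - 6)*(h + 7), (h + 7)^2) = h + 7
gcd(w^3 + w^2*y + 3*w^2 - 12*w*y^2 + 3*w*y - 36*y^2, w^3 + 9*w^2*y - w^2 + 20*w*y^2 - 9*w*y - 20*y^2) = w + 4*y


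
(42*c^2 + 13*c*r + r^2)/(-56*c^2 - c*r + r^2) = (6*c + r)/(-8*c + r)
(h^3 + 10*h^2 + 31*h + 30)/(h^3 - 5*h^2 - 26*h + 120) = (h^2 + 5*h + 6)/(h^2 - 10*h + 24)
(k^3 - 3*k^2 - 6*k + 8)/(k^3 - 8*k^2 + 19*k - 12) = (k + 2)/(k - 3)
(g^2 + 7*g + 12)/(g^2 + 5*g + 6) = (g + 4)/(g + 2)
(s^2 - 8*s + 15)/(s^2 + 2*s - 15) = (s - 5)/(s + 5)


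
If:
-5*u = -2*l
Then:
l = 5*u/2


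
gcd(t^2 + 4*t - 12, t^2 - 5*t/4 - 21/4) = 1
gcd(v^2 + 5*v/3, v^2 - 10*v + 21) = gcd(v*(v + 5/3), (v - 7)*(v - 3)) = 1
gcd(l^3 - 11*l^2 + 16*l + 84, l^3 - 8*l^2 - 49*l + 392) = l - 7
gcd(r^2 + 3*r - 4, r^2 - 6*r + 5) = r - 1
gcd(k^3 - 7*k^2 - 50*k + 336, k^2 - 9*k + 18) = k - 6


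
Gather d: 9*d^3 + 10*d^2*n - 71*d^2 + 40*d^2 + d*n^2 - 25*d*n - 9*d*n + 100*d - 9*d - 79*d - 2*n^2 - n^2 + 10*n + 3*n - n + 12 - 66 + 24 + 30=9*d^3 + d^2*(10*n - 31) + d*(n^2 - 34*n + 12) - 3*n^2 + 12*n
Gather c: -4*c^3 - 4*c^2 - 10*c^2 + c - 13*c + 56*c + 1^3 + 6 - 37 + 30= -4*c^3 - 14*c^2 + 44*c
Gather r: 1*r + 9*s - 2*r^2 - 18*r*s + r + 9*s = -2*r^2 + r*(2 - 18*s) + 18*s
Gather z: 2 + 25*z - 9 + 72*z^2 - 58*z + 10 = 72*z^2 - 33*z + 3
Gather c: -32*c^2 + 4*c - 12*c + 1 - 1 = -32*c^2 - 8*c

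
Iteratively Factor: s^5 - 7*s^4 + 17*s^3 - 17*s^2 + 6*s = (s - 2)*(s^4 - 5*s^3 + 7*s^2 - 3*s) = (s - 2)*(s - 1)*(s^3 - 4*s^2 + 3*s) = (s - 2)*(s - 1)^2*(s^2 - 3*s) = (s - 3)*(s - 2)*(s - 1)^2*(s)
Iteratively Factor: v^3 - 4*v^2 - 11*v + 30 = (v - 2)*(v^2 - 2*v - 15) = (v - 5)*(v - 2)*(v + 3)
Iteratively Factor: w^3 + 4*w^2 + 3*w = (w + 3)*(w^2 + w) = w*(w + 3)*(w + 1)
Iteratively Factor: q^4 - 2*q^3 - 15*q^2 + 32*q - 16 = (q - 4)*(q^3 + 2*q^2 - 7*q + 4) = (q - 4)*(q + 4)*(q^2 - 2*q + 1) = (q - 4)*(q - 1)*(q + 4)*(q - 1)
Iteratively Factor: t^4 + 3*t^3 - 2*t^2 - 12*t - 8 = (t + 2)*(t^3 + t^2 - 4*t - 4) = (t + 1)*(t + 2)*(t^2 - 4) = (t - 2)*(t + 1)*(t + 2)*(t + 2)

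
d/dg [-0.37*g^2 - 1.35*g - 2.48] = -0.74*g - 1.35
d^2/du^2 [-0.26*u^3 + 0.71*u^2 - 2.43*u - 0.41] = 1.42 - 1.56*u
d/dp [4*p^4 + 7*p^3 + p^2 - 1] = p*(16*p^2 + 21*p + 2)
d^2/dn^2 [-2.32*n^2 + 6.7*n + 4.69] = -4.64000000000000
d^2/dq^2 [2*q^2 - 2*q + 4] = 4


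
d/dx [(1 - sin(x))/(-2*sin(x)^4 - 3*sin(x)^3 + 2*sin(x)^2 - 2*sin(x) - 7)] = (-6*sin(x)^4 + 2*sin(x)^3 + 11*sin(x)^2 - 4*sin(x) + 9)*cos(x)/(2*sin(x)^4 + 3*sin(x)^3 - 2*sin(x)^2 + 2*sin(x) + 7)^2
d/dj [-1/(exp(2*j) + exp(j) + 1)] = (2*exp(j) + 1)*exp(j)/(exp(2*j) + exp(j) + 1)^2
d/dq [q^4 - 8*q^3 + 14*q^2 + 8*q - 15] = 4*q^3 - 24*q^2 + 28*q + 8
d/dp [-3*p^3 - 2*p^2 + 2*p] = -9*p^2 - 4*p + 2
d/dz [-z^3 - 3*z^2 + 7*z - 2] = -3*z^2 - 6*z + 7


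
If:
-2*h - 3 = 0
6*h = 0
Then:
No Solution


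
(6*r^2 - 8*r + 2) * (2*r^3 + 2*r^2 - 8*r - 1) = 12*r^5 - 4*r^4 - 60*r^3 + 62*r^2 - 8*r - 2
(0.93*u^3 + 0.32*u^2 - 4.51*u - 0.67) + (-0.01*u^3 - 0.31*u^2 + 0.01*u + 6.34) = 0.92*u^3 + 0.01*u^2 - 4.5*u + 5.67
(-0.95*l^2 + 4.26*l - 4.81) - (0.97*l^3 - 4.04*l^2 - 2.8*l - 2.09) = -0.97*l^3 + 3.09*l^2 + 7.06*l - 2.72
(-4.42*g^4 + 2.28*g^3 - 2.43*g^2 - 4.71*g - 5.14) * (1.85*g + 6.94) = -8.177*g^5 - 26.4568*g^4 + 11.3277*g^3 - 25.5777*g^2 - 42.1964*g - 35.6716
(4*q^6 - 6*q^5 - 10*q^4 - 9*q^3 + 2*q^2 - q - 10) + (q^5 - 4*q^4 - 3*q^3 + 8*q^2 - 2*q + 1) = 4*q^6 - 5*q^5 - 14*q^4 - 12*q^3 + 10*q^2 - 3*q - 9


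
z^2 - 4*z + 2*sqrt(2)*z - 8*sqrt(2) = (z - 4)*(z + 2*sqrt(2))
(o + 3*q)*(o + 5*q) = o^2 + 8*o*q + 15*q^2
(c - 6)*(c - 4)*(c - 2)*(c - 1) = c^4 - 13*c^3 + 56*c^2 - 92*c + 48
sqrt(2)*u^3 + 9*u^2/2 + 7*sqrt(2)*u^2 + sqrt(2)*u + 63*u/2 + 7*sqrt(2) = (u + 7)*(u + 2*sqrt(2))*(sqrt(2)*u + 1/2)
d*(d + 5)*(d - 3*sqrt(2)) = d^3 - 3*sqrt(2)*d^2 + 5*d^2 - 15*sqrt(2)*d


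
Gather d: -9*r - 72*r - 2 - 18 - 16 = -81*r - 36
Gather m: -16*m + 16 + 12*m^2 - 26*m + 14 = 12*m^2 - 42*m + 30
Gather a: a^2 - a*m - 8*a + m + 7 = a^2 + a*(-m - 8) + m + 7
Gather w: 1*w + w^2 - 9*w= w^2 - 8*w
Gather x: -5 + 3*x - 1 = 3*x - 6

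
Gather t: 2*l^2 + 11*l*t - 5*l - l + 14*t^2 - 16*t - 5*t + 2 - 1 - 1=2*l^2 - 6*l + 14*t^2 + t*(11*l - 21)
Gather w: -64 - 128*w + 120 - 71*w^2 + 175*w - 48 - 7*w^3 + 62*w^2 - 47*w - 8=-7*w^3 - 9*w^2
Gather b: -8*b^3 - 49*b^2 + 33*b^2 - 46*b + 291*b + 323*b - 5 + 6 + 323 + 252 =-8*b^3 - 16*b^2 + 568*b + 576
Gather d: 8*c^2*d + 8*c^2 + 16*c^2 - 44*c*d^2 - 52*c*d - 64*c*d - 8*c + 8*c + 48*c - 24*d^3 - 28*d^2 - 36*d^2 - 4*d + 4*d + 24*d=24*c^2 + 48*c - 24*d^3 + d^2*(-44*c - 64) + d*(8*c^2 - 116*c + 24)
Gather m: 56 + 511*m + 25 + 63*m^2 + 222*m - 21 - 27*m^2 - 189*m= 36*m^2 + 544*m + 60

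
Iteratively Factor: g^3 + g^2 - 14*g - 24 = (g - 4)*(g^2 + 5*g + 6) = (g - 4)*(g + 2)*(g + 3)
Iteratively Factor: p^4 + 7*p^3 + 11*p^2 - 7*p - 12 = (p - 1)*(p^3 + 8*p^2 + 19*p + 12) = (p - 1)*(p + 3)*(p^2 + 5*p + 4) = (p - 1)*(p + 3)*(p + 4)*(p + 1)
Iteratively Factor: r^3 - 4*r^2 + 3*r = (r)*(r^2 - 4*r + 3) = r*(r - 1)*(r - 3)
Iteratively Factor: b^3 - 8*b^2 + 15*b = (b)*(b^2 - 8*b + 15) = b*(b - 5)*(b - 3)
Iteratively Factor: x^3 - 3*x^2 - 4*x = (x + 1)*(x^2 - 4*x) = (x - 4)*(x + 1)*(x)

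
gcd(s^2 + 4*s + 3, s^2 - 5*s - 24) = s + 3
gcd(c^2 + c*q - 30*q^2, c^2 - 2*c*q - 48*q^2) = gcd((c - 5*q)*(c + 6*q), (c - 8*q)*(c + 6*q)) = c + 6*q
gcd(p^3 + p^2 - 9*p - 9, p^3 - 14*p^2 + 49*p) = 1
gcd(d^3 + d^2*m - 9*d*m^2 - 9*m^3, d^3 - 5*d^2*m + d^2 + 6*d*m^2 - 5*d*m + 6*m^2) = d - 3*m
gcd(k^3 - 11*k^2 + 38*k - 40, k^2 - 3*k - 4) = k - 4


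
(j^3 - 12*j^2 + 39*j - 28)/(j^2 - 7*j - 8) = (-j^3 + 12*j^2 - 39*j + 28)/(-j^2 + 7*j + 8)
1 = 1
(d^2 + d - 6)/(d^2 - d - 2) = (d + 3)/(d + 1)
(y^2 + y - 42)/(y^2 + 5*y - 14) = (y - 6)/(y - 2)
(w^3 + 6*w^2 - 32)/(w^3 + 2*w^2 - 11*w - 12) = (w^2 + 2*w - 8)/(w^2 - 2*w - 3)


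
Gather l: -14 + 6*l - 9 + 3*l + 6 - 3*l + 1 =6*l - 16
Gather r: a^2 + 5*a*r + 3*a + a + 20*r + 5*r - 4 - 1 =a^2 + 4*a + r*(5*a + 25) - 5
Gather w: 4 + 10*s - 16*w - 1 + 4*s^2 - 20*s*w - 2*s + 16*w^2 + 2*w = 4*s^2 + 8*s + 16*w^2 + w*(-20*s - 14) + 3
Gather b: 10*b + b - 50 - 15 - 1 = 11*b - 66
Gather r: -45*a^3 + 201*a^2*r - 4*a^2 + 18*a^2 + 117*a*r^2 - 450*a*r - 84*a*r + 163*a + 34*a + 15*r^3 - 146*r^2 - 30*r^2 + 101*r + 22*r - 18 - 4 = -45*a^3 + 14*a^2 + 197*a + 15*r^3 + r^2*(117*a - 176) + r*(201*a^2 - 534*a + 123) - 22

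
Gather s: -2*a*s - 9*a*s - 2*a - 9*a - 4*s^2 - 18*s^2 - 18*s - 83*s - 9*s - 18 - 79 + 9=-11*a - 22*s^2 + s*(-11*a - 110) - 88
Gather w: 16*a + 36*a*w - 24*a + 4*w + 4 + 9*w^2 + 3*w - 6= -8*a + 9*w^2 + w*(36*a + 7) - 2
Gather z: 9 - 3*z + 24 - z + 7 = 40 - 4*z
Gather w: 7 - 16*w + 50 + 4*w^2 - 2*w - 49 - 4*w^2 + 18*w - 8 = 0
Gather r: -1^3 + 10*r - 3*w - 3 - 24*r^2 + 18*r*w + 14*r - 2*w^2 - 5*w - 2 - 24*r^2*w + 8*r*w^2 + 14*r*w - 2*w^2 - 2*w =r^2*(-24*w - 24) + r*(8*w^2 + 32*w + 24) - 4*w^2 - 10*w - 6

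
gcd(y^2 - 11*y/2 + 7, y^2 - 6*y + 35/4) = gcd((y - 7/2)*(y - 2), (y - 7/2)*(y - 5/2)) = y - 7/2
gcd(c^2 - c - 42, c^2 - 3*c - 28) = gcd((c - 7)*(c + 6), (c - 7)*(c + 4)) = c - 7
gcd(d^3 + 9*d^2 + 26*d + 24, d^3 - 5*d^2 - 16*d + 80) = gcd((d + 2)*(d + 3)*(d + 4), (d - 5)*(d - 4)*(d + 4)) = d + 4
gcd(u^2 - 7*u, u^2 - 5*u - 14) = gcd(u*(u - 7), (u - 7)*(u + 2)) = u - 7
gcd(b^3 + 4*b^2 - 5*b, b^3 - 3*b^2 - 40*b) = b^2 + 5*b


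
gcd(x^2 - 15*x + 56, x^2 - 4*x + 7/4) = 1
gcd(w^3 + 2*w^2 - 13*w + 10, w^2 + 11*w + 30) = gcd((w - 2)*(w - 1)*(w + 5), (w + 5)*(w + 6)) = w + 5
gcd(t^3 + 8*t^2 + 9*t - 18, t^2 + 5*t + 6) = t + 3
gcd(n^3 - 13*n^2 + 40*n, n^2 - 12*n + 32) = n - 8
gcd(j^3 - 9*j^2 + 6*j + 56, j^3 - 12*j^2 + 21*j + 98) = j^2 - 5*j - 14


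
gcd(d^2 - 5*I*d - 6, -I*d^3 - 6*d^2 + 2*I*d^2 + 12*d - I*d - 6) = 1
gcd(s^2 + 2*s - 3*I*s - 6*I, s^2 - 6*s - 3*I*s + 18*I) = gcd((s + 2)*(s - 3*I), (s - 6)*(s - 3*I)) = s - 3*I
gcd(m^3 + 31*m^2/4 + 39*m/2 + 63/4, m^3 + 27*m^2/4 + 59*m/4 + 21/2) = m^2 + 19*m/4 + 21/4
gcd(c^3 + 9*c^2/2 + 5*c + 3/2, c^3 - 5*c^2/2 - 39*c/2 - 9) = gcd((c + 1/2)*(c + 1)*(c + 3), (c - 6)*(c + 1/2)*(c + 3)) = c^2 + 7*c/2 + 3/2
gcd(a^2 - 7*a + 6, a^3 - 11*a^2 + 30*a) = a - 6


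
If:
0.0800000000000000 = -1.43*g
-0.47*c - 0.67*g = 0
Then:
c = 0.08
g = -0.06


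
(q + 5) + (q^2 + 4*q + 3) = q^2 + 5*q + 8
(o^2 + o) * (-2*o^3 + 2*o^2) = -2*o^5 + 2*o^3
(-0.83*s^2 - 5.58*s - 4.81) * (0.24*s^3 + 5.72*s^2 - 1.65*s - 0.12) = -0.1992*s^5 - 6.0868*s^4 - 31.7025*s^3 - 18.2066*s^2 + 8.6061*s + 0.5772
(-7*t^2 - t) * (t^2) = -7*t^4 - t^3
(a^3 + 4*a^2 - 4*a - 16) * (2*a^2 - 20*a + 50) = 2*a^5 - 12*a^4 - 38*a^3 + 248*a^2 + 120*a - 800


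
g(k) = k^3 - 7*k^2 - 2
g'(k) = 3*k^2 - 14*k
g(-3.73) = -151.29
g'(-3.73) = 93.96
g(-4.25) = -205.20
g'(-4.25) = 113.69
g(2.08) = -23.29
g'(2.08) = -16.14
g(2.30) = -26.86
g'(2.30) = -16.33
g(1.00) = -8.00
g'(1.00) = -11.00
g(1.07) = -8.79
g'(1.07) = -11.55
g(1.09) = -9.02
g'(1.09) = -11.70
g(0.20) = -2.27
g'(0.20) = -2.68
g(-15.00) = -4952.00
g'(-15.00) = 885.00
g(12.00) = 718.00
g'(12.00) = 264.00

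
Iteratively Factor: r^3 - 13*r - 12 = (r - 4)*(r^2 + 4*r + 3) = (r - 4)*(r + 3)*(r + 1)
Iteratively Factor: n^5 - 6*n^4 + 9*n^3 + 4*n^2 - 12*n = (n + 1)*(n^4 - 7*n^3 + 16*n^2 - 12*n) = (n - 3)*(n + 1)*(n^3 - 4*n^2 + 4*n) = (n - 3)*(n - 2)*(n + 1)*(n^2 - 2*n) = (n - 3)*(n - 2)^2*(n + 1)*(n)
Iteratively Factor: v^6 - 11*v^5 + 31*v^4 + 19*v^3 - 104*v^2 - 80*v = (v - 5)*(v^5 - 6*v^4 + v^3 + 24*v^2 + 16*v) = (v - 5)*(v + 1)*(v^4 - 7*v^3 + 8*v^2 + 16*v) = v*(v - 5)*(v + 1)*(v^3 - 7*v^2 + 8*v + 16) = v*(v - 5)*(v - 4)*(v + 1)*(v^2 - 3*v - 4) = v*(v - 5)*(v - 4)^2*(v + 1)*(v + 1)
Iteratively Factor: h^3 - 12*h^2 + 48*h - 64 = (h - 4)*(h^2 - 8*h + 16) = (h - 4)^2*(h - 4)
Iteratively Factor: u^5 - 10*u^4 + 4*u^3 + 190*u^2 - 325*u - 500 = (u + 4)*(u^4 - 14*u^3 + 60*u^2 - 50*u - 125) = (u - 5)*(u + 4)*(u^3 - 9*u^2 + 15*u + 25) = (u - 5)^2*(u + 4)*(u^2 - 4*u - 5) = (u - 5)^3*(u + 4)*(u + 1)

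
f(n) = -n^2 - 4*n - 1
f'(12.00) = -28.00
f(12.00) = -193.00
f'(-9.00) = 14.00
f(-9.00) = -46.00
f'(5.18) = -14.36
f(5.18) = -48.55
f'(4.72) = -13.44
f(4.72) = -42.16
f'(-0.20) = -3.60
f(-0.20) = -0.24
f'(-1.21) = -1.58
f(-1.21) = 2.38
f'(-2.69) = 1.38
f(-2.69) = 2.52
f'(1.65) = -7.30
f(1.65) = -10.32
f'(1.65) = -7.30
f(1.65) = -10.32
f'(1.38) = -6.76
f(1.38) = -8.42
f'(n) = -2*n - 4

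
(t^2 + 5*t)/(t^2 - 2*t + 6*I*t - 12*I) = t*(t + 5)/(t^2 - 2*t + 6*I*t - 12*I)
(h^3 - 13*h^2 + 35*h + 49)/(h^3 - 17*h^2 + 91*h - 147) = (h + 1)/(h - 3)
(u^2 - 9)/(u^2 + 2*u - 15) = (u + 3)/(u + 5)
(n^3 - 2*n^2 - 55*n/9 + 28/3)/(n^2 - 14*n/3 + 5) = (9*n^2 + 9*n - 28)/(3*(3*n - 5))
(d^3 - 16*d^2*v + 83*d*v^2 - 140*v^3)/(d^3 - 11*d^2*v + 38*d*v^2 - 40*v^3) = (-d + 7*v)/(-d + 2*v)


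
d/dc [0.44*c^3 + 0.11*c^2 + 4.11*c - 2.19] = 1.32*c^2 + 0.22*c + 4.11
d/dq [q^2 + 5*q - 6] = 2*q + 5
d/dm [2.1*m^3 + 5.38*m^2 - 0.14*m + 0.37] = 6.3*m^2 + 10.76*m - 0.14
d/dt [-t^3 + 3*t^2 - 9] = 3*t*(2 - t)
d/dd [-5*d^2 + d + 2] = 1 - 10*d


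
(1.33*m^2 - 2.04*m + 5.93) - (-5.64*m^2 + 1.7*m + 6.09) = 6.97*m^2 - 3.74*m - 0.16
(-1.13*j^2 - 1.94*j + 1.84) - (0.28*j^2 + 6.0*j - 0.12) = -1.41*j^2 - 7.94*j + 1.96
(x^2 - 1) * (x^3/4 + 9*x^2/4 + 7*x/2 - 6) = x^5/4 + 9*x^4/4 + 13*x^3/4 - 33*x^2/4 - 7*x/2 + 6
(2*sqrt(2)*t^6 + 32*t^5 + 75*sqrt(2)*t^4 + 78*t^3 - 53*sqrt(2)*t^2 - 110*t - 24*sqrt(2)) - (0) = 2*sqrt(2)*t^6 + 32*t^5 + 75*sqrt(2)*t^4 + 78*t^3 - 53*sqrt(2)*t^2 - 110*t - 24*sqrt(2)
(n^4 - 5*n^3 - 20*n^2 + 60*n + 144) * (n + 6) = n^5 + n^4 - 50*n^3 - 60*n^2 + 504*n + 864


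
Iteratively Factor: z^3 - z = (z)*(z^2 - 1) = z*(z + 1)*(z - 1)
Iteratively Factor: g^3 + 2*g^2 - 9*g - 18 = (g + 3)*(g^2 - g - 6) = (g + 2)*(g + 3)*(g - 3)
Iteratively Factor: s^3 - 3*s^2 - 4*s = (s + 1)*(s^2 - 4*s) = s*(s + 1)*(s - 4)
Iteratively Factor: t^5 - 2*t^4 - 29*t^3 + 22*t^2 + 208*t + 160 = (t + 2)*(t^4 - 4*t^3 - 21*t^2 + 64*t + 80) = (t + 1)*(t + 2)*(t^3 - 5*t^2 - 16*t + 80) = (t + 1)*(t + 2)*(t + 4)*(t^2 - 9*t + 20) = (t - 4)*(t + 1)*(t + 2)*(t + 4)*(t - 5)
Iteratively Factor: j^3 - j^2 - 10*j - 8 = (j - 4)*(j^2 + 3*j + 2) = (j - 4)*(j + 2)*(j + 1)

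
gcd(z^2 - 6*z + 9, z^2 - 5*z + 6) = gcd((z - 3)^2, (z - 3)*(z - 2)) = z - 3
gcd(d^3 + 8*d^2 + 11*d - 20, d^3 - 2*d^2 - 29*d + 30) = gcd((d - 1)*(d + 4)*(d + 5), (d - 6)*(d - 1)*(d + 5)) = d^2 + 4*d - 5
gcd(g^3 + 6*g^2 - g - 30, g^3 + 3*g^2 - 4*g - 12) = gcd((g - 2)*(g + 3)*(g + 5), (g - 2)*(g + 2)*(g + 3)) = g^2 + g - 6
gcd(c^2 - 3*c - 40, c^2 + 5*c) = c + 5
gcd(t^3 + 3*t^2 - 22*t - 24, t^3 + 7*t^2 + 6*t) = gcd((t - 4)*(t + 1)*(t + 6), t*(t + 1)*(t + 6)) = t^2 + 7*t + 6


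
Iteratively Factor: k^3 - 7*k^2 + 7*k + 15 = (k - 3)*(k^2 - 4*k - 5) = (k - 3)*(k + 1)*(k - 5)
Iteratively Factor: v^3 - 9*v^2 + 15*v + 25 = (v - 5)*(v^2 - 4*v - 5) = (v - 5)*(v + 1)*(v - 5)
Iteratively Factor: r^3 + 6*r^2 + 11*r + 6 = (r + 2)*(r^2 + 4*r + 3) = (r + 1)*(r + 2)*(r + 3)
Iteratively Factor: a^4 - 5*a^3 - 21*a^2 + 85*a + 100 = (a - 5)*(a^3 - 21*a - 20) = (a - 5)*(a + 4)*(a^2 - 4*a - 5) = (a - 5)^2*(a + 4)*(a + 1)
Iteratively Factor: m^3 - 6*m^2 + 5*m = (m - 5)*(m^2 - m) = m*(m - 5)*(m - 1)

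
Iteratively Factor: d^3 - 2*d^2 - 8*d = (d)*(d^2 - 2*d - 8) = d*(d + 2)*(d - 4)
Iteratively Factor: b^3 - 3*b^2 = (b)*(b^2 - 3*b) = b*(b - 3)*(b)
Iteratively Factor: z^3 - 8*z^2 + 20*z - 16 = (z - 2)*(z^2 - 6*z + 8) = (z - 4)*(z - 2)*(z - 2)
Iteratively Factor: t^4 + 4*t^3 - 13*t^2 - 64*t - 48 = (t + 4)*(t^3 - 13*t - 12) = (t + 3)*(t + 4)*(t^2 - 3*t - 4) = (t + 1)*(t + 3)*(t + 4)*(t - 4)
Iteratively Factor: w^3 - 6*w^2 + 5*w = (w)*(w^2 - 6*w + 5) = w*(w - 5)*(w - 1)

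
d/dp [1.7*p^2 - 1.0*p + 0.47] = 3.4*p - 1.0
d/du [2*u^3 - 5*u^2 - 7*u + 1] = 6*u^2 - 10*u - 7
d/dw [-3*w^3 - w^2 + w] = -9*w^2 - 2*w + 1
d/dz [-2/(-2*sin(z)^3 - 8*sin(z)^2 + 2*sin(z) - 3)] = 4*(-16*sin(2*z) + cos(z) + 3*cos(3*z))/(-sin(z) - sin(3*z) - 8*cos(2*z) + 14)^2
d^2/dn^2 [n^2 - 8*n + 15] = 2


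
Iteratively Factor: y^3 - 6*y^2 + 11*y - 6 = (y - 1)*(y^2 - 5*y + 6) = (y - 2)*(y - 1)*(y - 3)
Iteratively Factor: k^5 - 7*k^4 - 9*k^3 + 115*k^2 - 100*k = (k - 1)*(k^4 - 6*k^3 - 15*k^2 + 100*k) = (k - 1)*(k + 4)*(k^3 - 10*k^2 + 25*k) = (k - 5)*(k - 1)*(k + 4)*(k^2 - 5*k) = k*(k - 5)*(k - 1)*(k + 4)*(k - 5)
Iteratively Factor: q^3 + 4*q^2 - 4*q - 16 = (q + 2)*(q^2 + 2*q - 8) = (q + 2)*(q + 4)*(q - 2)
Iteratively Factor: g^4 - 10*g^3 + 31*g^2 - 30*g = (g)*(g^3 - 10*g^2 + 31*g - 30) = g*(g - 5)*(g^2 - 5*g + 6) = g*(g - 5)*(g - 2)*(g - 3)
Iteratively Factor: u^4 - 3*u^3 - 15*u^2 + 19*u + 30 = (u + 3)*(u^3 - 6*u^2 + 3*u + 10) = (u - 5)*(u + 3)*(u^2 - u - 2) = (u - 5)*(u + 1)*(u + 3)*(u - 2)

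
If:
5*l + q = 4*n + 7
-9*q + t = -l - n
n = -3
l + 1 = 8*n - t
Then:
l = -17/45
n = -3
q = -28/9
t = -1108/45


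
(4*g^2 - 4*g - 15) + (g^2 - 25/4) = 5*g^2 - 4*g - 85/4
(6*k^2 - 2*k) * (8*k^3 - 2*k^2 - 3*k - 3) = 48*k^5 - 28*k^4 - 14*k^3 - 12*k^2 + 6*k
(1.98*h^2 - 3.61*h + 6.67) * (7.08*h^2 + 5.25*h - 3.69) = 14.0184*h^4 - 15.1638*h^3 + 20.9649*h^2 + 48.3384*h - 24.6123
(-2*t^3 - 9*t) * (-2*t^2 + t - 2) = 4*t^5 - 2*t^4 + 22*t^3 - 9*t^2 + 18*t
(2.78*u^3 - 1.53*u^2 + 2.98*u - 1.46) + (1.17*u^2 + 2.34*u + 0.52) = 2.78*u^3 - 0.36*u^2 + 5.32*u - 0.94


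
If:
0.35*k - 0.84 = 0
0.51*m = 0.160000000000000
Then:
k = 2.40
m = 0.31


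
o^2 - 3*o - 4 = (o - 4)*(o + 1)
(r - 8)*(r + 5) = r^2 - 3*r - 40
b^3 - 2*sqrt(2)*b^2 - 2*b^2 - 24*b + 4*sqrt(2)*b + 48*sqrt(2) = (b - 6)*(b + 4)*(b - 2*sqrt(2))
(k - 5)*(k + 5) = k^2 - 25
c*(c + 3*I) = c^2 + 3*I*c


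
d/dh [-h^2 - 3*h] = -2*h - 3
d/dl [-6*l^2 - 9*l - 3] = -12*l - 9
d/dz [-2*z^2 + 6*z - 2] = 6 - 4*z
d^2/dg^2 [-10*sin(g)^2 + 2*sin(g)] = -2*sin(g) - 20*cos(2*g)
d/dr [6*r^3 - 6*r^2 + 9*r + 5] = 18*r^2 - 12*r + 9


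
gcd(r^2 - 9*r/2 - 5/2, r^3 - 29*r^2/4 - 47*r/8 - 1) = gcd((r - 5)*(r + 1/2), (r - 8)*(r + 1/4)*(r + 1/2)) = r + 1/2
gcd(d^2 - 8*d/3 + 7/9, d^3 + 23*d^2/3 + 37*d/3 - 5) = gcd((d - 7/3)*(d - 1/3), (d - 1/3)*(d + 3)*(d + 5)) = d - 1/3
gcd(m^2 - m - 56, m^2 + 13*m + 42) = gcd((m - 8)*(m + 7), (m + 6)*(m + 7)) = m + 7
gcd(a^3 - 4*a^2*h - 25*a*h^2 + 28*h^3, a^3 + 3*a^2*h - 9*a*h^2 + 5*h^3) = a - h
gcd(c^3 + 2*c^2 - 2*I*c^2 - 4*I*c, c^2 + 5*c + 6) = c + 2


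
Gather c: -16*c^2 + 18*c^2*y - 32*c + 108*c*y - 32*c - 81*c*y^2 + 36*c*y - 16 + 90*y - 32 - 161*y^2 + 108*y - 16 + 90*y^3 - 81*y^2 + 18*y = c^2*(18*y - 16) + c*(-81*y^2 + 144*y - 64) + 90*y^3 - 242*y^2 + 216*y - 64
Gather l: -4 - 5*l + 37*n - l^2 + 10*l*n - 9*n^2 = -l^2 + l*(10*n - 5) - 9*n^2 + 37*n - 4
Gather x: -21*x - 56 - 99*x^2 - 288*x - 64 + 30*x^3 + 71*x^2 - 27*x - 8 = 30*x^3 - 28*x^2 - 336*x - 128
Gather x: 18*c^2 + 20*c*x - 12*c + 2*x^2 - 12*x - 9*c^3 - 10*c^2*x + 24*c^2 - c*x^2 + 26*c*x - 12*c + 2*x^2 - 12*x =-9*c^3 + 42*c^2 - 24*c + x^2*(4 - c) + x*(-10*c^2 + 46*c - 24)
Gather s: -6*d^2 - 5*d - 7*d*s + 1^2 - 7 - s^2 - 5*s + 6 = -6*d^2 - 5*d - s^2 + s*(-7*d - 5)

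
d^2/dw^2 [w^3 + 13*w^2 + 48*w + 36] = 6*w + 26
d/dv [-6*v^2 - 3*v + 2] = -12*v - 3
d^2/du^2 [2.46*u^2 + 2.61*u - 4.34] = 4.92000000000000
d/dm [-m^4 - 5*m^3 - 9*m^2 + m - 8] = -4*m^3 - 15*m^2 - 18*m + 1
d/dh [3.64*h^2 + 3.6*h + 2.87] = 7.28*h + 3.6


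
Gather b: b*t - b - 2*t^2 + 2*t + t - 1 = b*(t - 1) - 2*t^2 + 3*t - 1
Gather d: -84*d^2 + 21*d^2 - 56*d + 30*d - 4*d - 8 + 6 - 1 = -63*d^2 - 30*d - 3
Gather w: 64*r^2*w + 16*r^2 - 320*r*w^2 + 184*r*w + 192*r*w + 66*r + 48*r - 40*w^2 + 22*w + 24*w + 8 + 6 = 16*r^2 + 114*r + w^2*(-320*r - 40) + w*(64*r^2 + 376*r + 46) + 14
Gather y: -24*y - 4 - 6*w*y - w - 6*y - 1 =-w + y*(-6*w - 30) - 5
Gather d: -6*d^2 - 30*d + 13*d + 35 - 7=-6*d^2 - 17*d + 28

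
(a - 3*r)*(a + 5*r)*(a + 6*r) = a^3 + 8*a^2*r - 3*a*r^2 - 90*r^3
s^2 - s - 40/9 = (s - 8/3)*(s + 5/3)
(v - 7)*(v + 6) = v^2 - v - 42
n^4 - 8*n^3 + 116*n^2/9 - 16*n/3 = n*(n - 6)*(n - 4/3)*(n - 2/3)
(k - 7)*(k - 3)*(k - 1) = k^3 - 11*k^2 + 31*k - 21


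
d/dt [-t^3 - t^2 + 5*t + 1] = -3*t^2 - 2*t + 5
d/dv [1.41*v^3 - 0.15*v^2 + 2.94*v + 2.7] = 4.23*v^2 - 0.3*v + 2.94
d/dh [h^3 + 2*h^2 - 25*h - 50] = 3*h^2 + 4*h - 25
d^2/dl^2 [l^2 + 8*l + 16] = 2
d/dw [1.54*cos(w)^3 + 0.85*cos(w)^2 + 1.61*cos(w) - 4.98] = (4.62*sin(w)^2 - 1.7*cos(w) - 6.23)*sin(w)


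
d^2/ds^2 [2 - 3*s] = 0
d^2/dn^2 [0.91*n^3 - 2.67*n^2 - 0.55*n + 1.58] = 5.46*n - 5.34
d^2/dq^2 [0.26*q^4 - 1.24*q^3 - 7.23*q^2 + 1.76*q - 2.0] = 3.12*q^2 - 7.44*q - 14.46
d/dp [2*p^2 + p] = 4*p + 1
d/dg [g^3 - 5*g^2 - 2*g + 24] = 3*g^2 - 10*g - 2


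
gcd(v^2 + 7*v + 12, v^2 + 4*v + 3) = v + 3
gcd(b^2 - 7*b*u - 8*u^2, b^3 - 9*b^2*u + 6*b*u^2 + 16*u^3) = -b^2 + 7*b*u + 8*u^2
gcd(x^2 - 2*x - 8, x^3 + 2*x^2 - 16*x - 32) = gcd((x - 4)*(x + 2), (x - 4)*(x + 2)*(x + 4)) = x^2 - 2*x - 8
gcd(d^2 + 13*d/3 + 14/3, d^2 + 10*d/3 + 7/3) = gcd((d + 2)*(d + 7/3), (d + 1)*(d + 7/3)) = d + 7/3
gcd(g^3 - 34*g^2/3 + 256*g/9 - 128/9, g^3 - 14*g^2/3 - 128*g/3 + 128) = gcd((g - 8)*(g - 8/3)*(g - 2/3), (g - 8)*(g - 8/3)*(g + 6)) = g^2 - 32*g/3 + 64/3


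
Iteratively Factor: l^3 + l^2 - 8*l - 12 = (l + 2)*(l^2 - l - 6) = (l - 3)*(l + 2)*(l + 2)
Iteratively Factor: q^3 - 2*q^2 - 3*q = (q - 3)*(q^2 + q) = q*(q - 3)*(q + 1)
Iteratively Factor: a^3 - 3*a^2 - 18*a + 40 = (a - 5)*(a^2 + 2*a - 8) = (a - 5)*(a + 4)*(a - 2)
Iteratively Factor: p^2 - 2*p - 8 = (p + 2)*(p - 4)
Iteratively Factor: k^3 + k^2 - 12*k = (k - 3)*(k^2 + 4*k) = (k - 3)*(k + 4)*(k)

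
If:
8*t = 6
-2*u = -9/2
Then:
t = 3/4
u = 9/4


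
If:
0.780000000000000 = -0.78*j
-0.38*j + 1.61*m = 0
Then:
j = -1.00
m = -0.24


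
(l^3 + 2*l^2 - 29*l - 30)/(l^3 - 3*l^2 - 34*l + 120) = (l + 1)/(l - 4)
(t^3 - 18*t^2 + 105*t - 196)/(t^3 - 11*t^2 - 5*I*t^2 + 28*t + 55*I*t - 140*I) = (t - 7)/(t - 5*I)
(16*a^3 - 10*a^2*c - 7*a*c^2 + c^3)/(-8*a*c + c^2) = -2*a^2/c + a + c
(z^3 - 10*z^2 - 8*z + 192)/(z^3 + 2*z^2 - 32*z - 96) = (z - 8)/(z + 4)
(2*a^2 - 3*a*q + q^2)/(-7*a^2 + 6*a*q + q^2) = (-2*a + q)/(7*a + q)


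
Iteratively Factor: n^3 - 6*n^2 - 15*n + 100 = (n - 5)*(n^2 - n - 20) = (n - 5)^2*(n + 4)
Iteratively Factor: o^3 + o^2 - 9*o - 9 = (o + 3)*(o^2 - 2*o - 3) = (o + 1)*(o + 3)*(o - 3)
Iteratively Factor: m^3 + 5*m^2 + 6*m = (m)*(m^2 + 5*m + 6) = m*(m + 3)*(m + 2)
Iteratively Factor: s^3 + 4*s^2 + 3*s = (s + 1)*(s^2 + 3*s) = (s + 1)*(s + 3)*(s)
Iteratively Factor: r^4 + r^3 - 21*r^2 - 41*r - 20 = (r + 4)*(r^3 - 3*r^2 - 9*r - 5) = (r + 1)*(r + 4)*(r^2 - 4*r - 5) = (r - 5)*(r + 1)*(r + 4)*(r + 1)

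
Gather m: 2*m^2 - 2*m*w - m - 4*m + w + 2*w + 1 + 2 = 2*m^2 + m*(-2*w - 5) + 3*w + 3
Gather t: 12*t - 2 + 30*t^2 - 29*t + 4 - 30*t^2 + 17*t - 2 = 0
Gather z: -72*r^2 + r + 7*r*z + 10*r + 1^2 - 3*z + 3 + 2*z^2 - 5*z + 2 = -72*r^2 + 11*r + 2*z^2 + z*(7*r - 8) + 6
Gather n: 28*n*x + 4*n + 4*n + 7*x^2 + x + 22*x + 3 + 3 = n*(28*x + 8) + 7*x^2 + 23*x + 6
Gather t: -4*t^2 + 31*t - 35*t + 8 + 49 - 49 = -4*t^2 - 4*t + 8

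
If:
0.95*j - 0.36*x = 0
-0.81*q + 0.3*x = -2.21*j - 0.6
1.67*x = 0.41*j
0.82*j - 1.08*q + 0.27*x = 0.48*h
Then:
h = -1.67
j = 0.00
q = 0.74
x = 0.00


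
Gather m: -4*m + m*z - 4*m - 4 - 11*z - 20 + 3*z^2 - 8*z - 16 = m*(z - 8) + 3*z^2 - 19*z - 40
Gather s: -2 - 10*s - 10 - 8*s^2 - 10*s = -8*s^2 - 20*s - 12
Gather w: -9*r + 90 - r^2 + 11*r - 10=-r^2 + 2*r + 80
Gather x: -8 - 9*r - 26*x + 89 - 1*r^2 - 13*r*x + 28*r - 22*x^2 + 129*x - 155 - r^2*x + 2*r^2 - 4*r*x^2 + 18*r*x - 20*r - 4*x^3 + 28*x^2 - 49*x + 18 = r^2 - r - 4*x^3 + x^2*(6 - 4*r) + x*(-r^2 + 5*r + 54) - 56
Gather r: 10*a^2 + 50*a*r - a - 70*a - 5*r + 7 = 10*a^2 - 71*a + r*(50*a - 5) + 7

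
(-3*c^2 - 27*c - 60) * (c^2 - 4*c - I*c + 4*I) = -3*c^4 - 15*c^3 + 3*I*c^3 + 48*c^2 + 15*I*c^2 + 240*c - 48*I*c - 240*I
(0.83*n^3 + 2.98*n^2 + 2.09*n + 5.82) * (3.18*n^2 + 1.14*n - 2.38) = 2.6394*n^5 + 10.4226*n^4 + 8.068*n^3 + 13.7978*n^2 + 1.6606*n - 13.8516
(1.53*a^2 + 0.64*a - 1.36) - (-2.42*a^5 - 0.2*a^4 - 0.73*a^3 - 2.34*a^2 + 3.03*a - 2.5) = 2.42*a^5 + 0.2*a^4 + 0.73*a^3 + 3.87*a^2 - 2.39*a + 1.14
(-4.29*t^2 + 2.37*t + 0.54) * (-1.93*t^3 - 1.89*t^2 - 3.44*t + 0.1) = 8.2797*t^5 + 3.534*t^4 + 9.2361*t^3 - 9.6024*t^2 - 1.6206*t + 0.054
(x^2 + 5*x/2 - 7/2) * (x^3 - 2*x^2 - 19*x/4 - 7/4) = x^5 + x^4/2 - 53*x^3/4 - 53*x^2/8 + 49*x/4 + 49/8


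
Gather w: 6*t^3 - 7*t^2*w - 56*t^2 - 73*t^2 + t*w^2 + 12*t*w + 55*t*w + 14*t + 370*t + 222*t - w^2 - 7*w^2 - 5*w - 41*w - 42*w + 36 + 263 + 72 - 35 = 6*t^3 - 129*t^2 + 606*t + w^2*(t - 8) + w*(-7*t^2 + 67*t - 88) + 336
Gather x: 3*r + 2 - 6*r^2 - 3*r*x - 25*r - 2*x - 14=-6*r^2 - 22*r + x*(-3*r - 2) - 12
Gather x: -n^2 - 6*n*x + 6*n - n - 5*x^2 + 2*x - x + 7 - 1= -n^2 + 5*n - 5*x^2 + x*(1 - 6*n) + 6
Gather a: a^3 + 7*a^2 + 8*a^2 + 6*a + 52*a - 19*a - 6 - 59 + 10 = a^3 + 15*a^2 + 39*a - 55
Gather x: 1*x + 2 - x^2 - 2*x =-x^2 - x + 2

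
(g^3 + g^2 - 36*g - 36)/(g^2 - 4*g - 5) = (g^2 - 36)/(g - 5)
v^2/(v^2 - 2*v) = v/(v - 2)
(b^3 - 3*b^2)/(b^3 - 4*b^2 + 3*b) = b/(b - 1)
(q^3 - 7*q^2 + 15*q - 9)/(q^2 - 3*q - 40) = (-q^3 + 7*q^2 - 15*q + 9)/(-q^2 + 3*q + 40)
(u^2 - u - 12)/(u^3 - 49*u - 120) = (u - 4)/(u^2 - 3*u - 40)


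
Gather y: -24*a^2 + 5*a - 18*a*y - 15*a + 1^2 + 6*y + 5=-24*a^2 - 10*a + y*(6 - 18*a) + 6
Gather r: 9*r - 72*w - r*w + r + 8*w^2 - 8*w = r*(10 - w) + 8*w^2 - 80*w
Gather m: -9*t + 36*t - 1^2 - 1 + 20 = 27*t + 18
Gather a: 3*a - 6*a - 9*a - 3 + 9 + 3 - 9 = -12*a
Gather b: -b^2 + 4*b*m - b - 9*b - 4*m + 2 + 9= -b^2 + b*(4*m - 10) - 4*m + 11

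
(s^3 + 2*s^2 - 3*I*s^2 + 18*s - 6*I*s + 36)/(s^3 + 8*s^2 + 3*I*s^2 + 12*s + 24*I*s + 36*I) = (s - 6*I)/(s + 6)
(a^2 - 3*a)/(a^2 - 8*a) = (a - 3)/(a - 8)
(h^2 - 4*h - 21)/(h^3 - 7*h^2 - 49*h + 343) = (h + 3)/(h^2 - 49)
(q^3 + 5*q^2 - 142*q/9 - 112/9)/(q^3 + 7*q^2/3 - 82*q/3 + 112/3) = (q + 2/3)/(q - 2)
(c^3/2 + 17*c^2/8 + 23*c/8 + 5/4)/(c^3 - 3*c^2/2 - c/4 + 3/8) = (4*c^3 + 17*c^2 + 23*c + 10)/(8*c^3 - 12*c^2 - 2*c + 3)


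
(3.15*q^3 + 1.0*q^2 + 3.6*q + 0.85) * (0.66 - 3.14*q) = -9.891*q^4 - 1.061*q^3 - 10.644*q^2 - 0.293*q + 0.561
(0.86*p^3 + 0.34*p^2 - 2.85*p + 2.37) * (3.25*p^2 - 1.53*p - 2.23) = 2.795*p^5 - 0.2108*p^4 - 11.7005*p^3 + 11.3048*p^2 + 2.7294*p - 5.2851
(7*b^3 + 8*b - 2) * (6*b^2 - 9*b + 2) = 42*b^5 - 63*b^4 + 62*b^3 - 84*b^2 + 34*b - 4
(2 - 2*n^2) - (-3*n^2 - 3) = n^2 + 5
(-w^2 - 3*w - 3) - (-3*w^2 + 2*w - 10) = 2*w^2 - 5*w + 7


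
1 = 1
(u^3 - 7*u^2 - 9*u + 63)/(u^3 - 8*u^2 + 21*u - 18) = (u^2 - 4*u - 21)/(u^2 - 5*u + 6)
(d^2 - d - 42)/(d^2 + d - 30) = (d - 7)/(d - 5)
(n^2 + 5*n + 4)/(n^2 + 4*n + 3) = (n + 4)/(n + 3)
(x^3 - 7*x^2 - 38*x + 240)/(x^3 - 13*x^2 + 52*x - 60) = (x^2 - 2*x - 48)/(x^2 - 8*x + 12)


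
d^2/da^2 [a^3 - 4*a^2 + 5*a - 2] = 6*a - 8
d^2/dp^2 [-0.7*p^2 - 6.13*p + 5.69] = -1.40000000000000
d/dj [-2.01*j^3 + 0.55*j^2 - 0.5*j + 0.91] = -6.03*j^2 + 1.1*j - 0.5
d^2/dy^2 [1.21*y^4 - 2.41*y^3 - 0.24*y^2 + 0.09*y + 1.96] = 14.52*y^2 - 14.46*y - 0.48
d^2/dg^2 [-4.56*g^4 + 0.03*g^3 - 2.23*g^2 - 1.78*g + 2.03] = -54.72*g^2 + 0.18*g - 4.46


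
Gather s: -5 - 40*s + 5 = -40*s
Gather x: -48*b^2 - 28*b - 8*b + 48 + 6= -48*b^2 - 36*b + 54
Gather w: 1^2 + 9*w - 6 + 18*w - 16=27*w - 21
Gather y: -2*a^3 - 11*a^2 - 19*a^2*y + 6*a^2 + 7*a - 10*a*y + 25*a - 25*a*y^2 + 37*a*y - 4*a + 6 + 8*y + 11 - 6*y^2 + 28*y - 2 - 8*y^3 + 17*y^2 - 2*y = -2*a^3 - 5*a^2 + 28*a - 8*y^3 + y^2*(11 - 25*a) + y*(-19*a^2 + 27*a + 34) + 15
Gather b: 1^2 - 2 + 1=0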